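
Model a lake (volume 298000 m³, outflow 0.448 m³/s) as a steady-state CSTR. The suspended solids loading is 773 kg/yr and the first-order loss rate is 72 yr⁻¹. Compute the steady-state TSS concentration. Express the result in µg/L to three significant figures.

21.7 µg/L

Outflow Q = 0.448 m³/s × 3.156e+07 s/yr = 1.414e+07 m³/yr.
Steady-state CSTR mass balance: W = Q·C + k·V·C, so C = W/(Q + kV).
Q + kV = 1.414e+07 + 72·298000 = 3.559e+07 m³/yr.
C = 773/3.559e+07 = 2.172e-05 kg/m³ = 0.02172 mg/L = 21.72 µg/L.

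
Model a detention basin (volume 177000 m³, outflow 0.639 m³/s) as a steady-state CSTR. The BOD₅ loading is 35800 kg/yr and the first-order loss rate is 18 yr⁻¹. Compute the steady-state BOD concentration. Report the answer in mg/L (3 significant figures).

1.53 mg/L

Outflow Q = 0.639 m³/s × 3.156e+07 s/yr = 2.017e+07 m³/yr.
Steady-state CSTR mass balance: W = Q·C + k·V·C, so C = W/(Q + kV).
Q + kV = 2.017e+07 + 18·177000 = 2.335e+07 m³/yr.
C = 35800/2.335e+07 = 0.001533 kg/m³ = 1.533 mg/L.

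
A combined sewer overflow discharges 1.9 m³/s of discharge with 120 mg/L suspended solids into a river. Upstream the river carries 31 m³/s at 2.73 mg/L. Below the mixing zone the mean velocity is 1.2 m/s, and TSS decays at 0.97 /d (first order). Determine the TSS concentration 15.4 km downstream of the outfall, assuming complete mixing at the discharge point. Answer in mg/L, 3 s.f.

After complete mixing, C₀ = (1.9·120 + 31·2.73) / 32.9 = 9.502 mg/L.
Travel time t = 1.54e+04 m / 1.2 m/s = 1.283e+04 s = 0.1485 d.
C = 9.502·exp(−0.97·0.1485) = 9.502·0.8658 = 8.227 mg/L.

8.23 mg/L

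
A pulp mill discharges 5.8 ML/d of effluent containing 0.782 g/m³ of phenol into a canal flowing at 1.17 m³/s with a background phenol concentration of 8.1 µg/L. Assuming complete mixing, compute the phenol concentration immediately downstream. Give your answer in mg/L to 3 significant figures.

0.0501 mg/L

5.8 ML/d = 0.06713 m³/s.
8.1 µg/L = 0.0081 mg/L.
Flow-weighted mixing gives C = (0.06713·0.782 + 1.17·0.0081) / (0.06713 + 1.17) = 0.06197/1.237 = 0.05009 mg/L.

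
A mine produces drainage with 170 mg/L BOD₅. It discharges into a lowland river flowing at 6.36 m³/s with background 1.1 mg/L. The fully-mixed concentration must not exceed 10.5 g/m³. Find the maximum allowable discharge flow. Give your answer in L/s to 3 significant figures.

375 L/s

Mass balance at complete mixing: C_std·(Q_w + Q_r) = Q_w·C_e + Q_r·C_b.
Rearranging, Q_w = Q_r·(C_std − C_b)/(C_e − C_std) = 6.36·(10.5 − 1.1) / (170 − 10.5) = 0.3748 m³/s.
= 374.8 L/s.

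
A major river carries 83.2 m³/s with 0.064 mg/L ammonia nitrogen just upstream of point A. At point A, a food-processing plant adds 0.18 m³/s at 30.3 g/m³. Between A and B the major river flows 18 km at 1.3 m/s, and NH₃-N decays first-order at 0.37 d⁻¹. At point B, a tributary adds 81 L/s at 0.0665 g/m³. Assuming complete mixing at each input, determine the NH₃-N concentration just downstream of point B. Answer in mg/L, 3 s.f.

0.122 mg/L

After input A: C = (83.2·0.064 + 0.18·30.3) / 83.38 = 0.1293 mg/L.
Over the 18 km reach to input B (t = 1.385e+04 s = 0.1603 d), decay gives C = 0.1293·exp(−0.37·0.1603) = 0.1218 mg/L.
81 L/s = 0.081 m³/s.
After input B: C = (83.38·0.1218 + 0.081·0.0665) / 83.46 = 0.1218 mg/L.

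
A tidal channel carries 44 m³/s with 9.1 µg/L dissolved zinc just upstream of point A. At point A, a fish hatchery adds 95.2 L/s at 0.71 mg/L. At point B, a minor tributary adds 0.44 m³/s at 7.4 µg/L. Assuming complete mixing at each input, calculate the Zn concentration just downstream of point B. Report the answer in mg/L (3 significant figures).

0.0106 mg/L

9.1 µg/L = 0.0091 mg/L.
95.2 L/s = 0.0952 m³/s.
After input A: C = (44·0.0091 + 0.0952·0.71) / 44.1 = 0.01061 mg/L.
7.4 µg/L = 0.0074 mg/L.
After input B: C = (44.1·0.01061 + 0.44·0.0074) / 44.54 = 0.01058 mg/L.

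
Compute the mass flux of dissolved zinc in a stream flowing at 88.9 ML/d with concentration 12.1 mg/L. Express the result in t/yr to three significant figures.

393 t/yr

88.9 ML/d = 1.029 m³/s.
Mass flux = Q·C = 1.029 m³/s × 12.1 g/m³ = 12.45 g/s.
= 12.45 g/s × 31.56 = 392.9 t/yr.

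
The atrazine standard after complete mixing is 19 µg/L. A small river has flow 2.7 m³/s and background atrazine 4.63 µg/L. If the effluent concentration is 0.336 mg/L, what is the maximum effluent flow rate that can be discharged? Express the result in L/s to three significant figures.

4.63 µg/L = 0.00463 mg/L.
19 µg/L = 0.019 mg/L.
Mass balance at complete mixing: C_std·(Q_w + Q_r) = Q_w·C_e + Q_r·C_b.
Rearranging, Q_w = Q_r·(C_std − C_b)/(C_e − C_std) = 2.7·(0.019 − 0.00463) / (0.336 − 0.019) = 0.1224 m³/s.
= 122.4 L/s.

122 L/s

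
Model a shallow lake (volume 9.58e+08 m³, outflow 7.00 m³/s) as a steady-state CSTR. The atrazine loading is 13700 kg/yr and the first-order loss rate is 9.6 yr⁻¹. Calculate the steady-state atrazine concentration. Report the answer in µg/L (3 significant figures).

Outflow Q = 7.00 m³/s × 3.156e+07 s/yr = 2.209e+08 m³/yr.
Steady-state CSTR mass balance: W = Q·C + k·V·C, so C = W/(Q + kV).
Q + kV = 2.209e+08 + 9.6·9.58e+08 = 9.418e+09 m³/yr.
C = 13700/9.418e+09 = 1.455e-06 kg/m³ = 0.001455 mg/L = 1.455 µg/L.

1.45 µg/L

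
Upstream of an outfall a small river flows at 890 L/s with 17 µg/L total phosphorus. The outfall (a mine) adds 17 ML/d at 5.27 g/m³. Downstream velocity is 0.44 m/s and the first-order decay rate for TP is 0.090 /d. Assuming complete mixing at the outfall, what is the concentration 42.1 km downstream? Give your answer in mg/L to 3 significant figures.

17 ML/d = 0.1968 m³/s.
890 L/s = 0.89 m³/s.
17 µg/L = 0.017 mg/L.
After complete mixing, C₀ = (0.1968·5.27 + 0.89·0.017) / 1.087 = 0.9681 mg/L.
Travel time t = 4.21e+04 m / 0.44 m/s = 9.568e+04 s = 1.107 d.
C = 0.9681·exp(−0.090·1.107) = 0.9681·0.9051 = 0.8762 mg/L.

0.876 mg/L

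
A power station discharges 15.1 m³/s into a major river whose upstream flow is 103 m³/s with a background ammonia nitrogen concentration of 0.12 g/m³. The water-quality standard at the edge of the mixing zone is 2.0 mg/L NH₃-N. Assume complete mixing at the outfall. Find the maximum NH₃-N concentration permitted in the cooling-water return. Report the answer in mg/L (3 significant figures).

14.8 mg/L

Mass balance: 2·118.1 = 15.1·Cₑ + 103·0.12.
Cₑ = (236.2 − 12.36) / 15.1 = 14.82 mg/L.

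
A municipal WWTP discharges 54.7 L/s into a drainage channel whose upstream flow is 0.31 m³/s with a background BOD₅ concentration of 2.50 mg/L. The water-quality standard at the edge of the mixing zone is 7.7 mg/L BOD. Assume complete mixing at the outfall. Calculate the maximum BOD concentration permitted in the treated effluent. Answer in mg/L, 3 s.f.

37.2 mg/L

54.7 L/s = 0.0547 m³/s.
Mass balance: 7.7·0.3647 = 0.0547·Cₑ + 0.31·2.5.
Cₑ = (2.808 − 0.775) / 0.0547 = 37.17 mg/L.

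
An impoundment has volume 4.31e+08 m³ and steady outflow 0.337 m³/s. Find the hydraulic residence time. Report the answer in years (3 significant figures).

Q = 0.337 m³/s × 3.156e+07 s/yr = 1.063e+07 m³/yr.
Hydraulic residence time τ = V/Q = 4.31e+08/1.063e+07 = 40.53 yr.

40.5 yr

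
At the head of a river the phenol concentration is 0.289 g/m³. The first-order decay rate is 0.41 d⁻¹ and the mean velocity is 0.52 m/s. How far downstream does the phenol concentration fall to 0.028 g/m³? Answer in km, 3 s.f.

From C = C₀·e^(−kt), t = ln(C₀/C)/k = ln(0.289/0.028)/0.41 = 2.334/0.41 = 5.693 d.
Distance = v·t = 0.52 m/s × 4.919e+05 s = 2.558e+05 m = 255.8 km.

256 km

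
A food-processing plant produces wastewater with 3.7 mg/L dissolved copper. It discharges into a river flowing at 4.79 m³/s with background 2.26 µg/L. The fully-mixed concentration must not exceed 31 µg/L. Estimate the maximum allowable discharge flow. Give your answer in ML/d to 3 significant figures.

2.26 µg/L = 0.00226 mg/L.
31 µg/L = 0.031 mg/L.
Mass balance at complete mixing: C_std·(Q_w + Q_r) = Q_w·C_e + Q_r·C_b.
Rearranging, Q_w = Q_r·(C_std − C_b)/(C_e − C_std) = 4.79·(0.031 − 0.00226) / (3.7 − 0.031) = 0.03752 m³/s.
= 3.242 ML/d.

3.24 ML/d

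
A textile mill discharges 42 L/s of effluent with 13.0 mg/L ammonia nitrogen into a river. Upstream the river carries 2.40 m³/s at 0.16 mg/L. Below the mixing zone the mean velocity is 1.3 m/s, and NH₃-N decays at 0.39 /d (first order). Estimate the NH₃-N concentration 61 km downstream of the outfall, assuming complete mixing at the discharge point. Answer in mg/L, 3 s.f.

42 L/s = 0.042 m³/s.
After complete mixing, C₀ = (0.042·13 + 2.4·0.16) / 2.442 = 0.3808 mg/L.
Travel time t = 6.1e+04 m / 1.3 m/s = 4.692e+04 s = 0.5431 d.
C = 0.3808·exp(−0.39·0.5431) = 0.3808·0.8091 = 0.3081 mg/L.

0.308 mg/L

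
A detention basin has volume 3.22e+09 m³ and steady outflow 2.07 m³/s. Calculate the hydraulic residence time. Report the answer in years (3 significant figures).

49.3 yr

Q = 2.07 m³/s × 3.156e+07 s/yr = 6.532e+07 m³/yr.
Hydraulic residence time τ = V/Q = 3.22e+09/6.532e+07 = 49.29 yr.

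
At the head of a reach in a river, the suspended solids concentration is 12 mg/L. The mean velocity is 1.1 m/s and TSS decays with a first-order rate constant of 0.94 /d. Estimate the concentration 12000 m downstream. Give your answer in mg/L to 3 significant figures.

Travel time t = 12000 m / 1.1 m/s = 1.2e+04/1.1 = 1.091e+04 s = 0.1263 d.
First-order decay: C = 12·exp(−0.94·0.1263) = 12·0.8881 = 10.66 mg/L.

10.7 mg/L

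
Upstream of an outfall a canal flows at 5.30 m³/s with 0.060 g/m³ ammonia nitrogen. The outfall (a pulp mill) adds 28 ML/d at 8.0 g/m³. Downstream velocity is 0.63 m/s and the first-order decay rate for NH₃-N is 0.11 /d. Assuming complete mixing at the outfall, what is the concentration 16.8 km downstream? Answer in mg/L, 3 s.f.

28 ML/d = 0.3241 m³/s.
After complete mixing, C₀ = (0.3241·8 + 5.3·0.06) / 5.624 = 0.5175 mg/L.
Travel time t = 1.68e+04 m / 0.63 m/s = 2.667e+04 s = 0.3086 d.
C = 0.5175·exp(−0.11·0.3086) = 0.5175·0.9666 = 0.5002 mg/L.

0.500 mg/L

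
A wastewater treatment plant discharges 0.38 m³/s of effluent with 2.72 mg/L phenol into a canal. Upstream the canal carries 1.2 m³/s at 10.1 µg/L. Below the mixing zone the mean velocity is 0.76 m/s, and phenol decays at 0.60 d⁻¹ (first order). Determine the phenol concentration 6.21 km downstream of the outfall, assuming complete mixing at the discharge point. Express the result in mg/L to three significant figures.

0.625 mg/L

10.1 µg/L = 0.0101 mg/L.
After complete mixing, C₀ = (0.38·2.72 + 1.2·0.0101) / 1.58 = 0.6618 mg/L.
Travel time t = 6210 m / 0.76 m/s = 8171 s = 0.09457 d.
C = 0.6618·exp(−0.60·0.09457) = 0.6618·0.9448 = 0.6253 mg/L.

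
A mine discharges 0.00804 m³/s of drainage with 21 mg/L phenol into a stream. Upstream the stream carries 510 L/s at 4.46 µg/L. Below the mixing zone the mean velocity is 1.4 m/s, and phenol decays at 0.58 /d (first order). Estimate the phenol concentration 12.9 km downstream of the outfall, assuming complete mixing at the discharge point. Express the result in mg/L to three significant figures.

0.310 mg/L

510 L/s = 0.51 m³/s.
4.46 µg/L = 0.00446 mg/L.
After complete mixing, C₀ = (0.00804·21 + 0.51·0.00446) / 0.518 = 0.3303 mg/L.
Travel time t = 1.29e+04 m / 1.4 m/s = 9214 s = 0.1066 d.
C = 0.3303·exp(−0.58·0.1066) = 0.3303·0.94 = 0.3105 mg/L.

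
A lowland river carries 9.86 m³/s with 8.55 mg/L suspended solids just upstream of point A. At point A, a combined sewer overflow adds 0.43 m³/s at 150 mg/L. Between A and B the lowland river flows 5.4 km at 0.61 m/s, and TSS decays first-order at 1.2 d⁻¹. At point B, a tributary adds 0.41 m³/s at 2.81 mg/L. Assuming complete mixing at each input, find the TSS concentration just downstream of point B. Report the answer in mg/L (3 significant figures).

12.4 mg/L

After input A: C = (9.86·8.55 + 0.43·150) / 10.29 = 14.46 mg/L.
Over the 5.4 km reach to input B (t = 8852 s = 0.1025 d), decay gives C = 14.46·exp(−1.2·0.1025) = 12.79 mg/L.
After input B: C = (10.29·12.79 + 0.41·2.81) / 10.7 = 12.41 mg/L.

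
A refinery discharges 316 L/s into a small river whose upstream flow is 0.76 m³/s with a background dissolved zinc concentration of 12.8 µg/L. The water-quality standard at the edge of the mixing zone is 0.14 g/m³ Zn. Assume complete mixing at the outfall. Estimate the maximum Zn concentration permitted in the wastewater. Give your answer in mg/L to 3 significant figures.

0.446 mg/L

316 L/s = 0.316 m³/s.
12.8 µg/L = 0.0128 mg/L.
Mass balance: 0.14·1.076 = 0.316·Cₑ + 0.76·0.0128.
Cₑ = (0.1506 − 0.009728) / 0.316 = 0.4459 mg/L.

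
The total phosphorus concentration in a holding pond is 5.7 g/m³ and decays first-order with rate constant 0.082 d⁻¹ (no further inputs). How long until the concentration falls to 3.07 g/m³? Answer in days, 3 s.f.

t = ln(C₀/C)/k = ln(5.7/3.07)/0.082 = 0.6188/0.082 = 7.546 d.

7.55 d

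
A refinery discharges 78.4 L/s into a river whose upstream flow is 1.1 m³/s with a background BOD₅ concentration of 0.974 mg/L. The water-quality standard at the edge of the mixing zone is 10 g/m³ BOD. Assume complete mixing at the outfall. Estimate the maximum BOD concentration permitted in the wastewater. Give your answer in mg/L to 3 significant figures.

137 mg/L

78.4 L/s = 0.0784 m³/s.
Mass balance: 10·1.178 = 0.0784·Cₑ + 1.1·0.974.
Cₑ = (11.78 − 1.071) / 0.0784 = 136.6 mg/L.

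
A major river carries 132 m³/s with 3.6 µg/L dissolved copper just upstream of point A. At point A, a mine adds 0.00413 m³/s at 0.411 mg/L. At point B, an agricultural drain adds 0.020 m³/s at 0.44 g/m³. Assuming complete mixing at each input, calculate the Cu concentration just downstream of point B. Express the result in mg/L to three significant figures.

0.00368 mg/L

3.6 µg/L = 0.0036 mg/L.
After input A: C = (132·0.0036 + 0.00413·0.411) / 132 = 0.003613 mg/L.
After input B: C = (132·0.003613 + 0.02·0.44) / 132 = 0.003679 mg/L.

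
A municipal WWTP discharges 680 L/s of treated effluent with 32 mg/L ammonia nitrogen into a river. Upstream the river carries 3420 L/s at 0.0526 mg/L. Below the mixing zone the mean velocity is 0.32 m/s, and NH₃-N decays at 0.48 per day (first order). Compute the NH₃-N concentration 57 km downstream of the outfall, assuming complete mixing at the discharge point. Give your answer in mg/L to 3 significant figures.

1.99 mg/L

680 L/s = 0.68 m³/s.
3420 L/s = 3.42 m³/s.
After complete mixing, C₀ = (0.68·32 + 3.42·0.0526) / 4.1 = 5.351 mg/L.
Travel time t = 5.7e+04 m / 0.32 m/s = 1.781e+05 s = 2.062 d.
C = 5.351·exp(−0.48·2.062) = 5.351·0.3717 = 1.989 mg/L.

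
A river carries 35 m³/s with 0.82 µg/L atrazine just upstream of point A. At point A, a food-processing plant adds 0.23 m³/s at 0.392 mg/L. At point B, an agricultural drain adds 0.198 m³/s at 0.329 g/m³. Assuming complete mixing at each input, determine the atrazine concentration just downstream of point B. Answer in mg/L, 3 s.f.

0.00519 mg/L

0.82 µg/L = 0.00082 mg/L.
After input A: C = (35·0.00082 + 0.23·0.392) / 35.23 = 0.003374 mg/L.
After input B: C = (35.23·0.003374 + 0.198·0.329) / 35.43 = 0.005194 mg/L.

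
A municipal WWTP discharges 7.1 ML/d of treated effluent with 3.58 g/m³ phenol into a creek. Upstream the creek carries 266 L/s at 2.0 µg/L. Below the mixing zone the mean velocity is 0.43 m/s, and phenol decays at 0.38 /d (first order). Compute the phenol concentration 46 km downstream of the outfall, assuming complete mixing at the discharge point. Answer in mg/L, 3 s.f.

0.529 mg/L

7.1 ML/d = 0.08218 m³/s.
266 L/s = 0.266 m³/s.
2.0 µg/L = 0.002 mg/L.
After complete mixing, C₀ = (0.08218·3.58 + 0.266·0.002) / 0.3482 = 0.8465 mg/L.
Travel time t = 4.6e+04 m / 0.43 m/s = 1.07e+05 s = 1.238 d.
C = 0.8465·exp(−0.38·1.238) = 0.8465·0.6247 = 0.5288 mg/L.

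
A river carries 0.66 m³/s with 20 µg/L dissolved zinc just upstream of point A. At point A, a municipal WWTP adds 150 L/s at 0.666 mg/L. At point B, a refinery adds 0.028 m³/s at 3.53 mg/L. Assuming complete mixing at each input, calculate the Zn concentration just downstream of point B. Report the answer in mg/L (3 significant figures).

20 µg/L = 0.02 mg/L.
150 L/s = 0.15 m³/s.
After input A: C = (0.66·0.02 + 0.15·0.666) / 0.81 = 0.1396 mg/L.
After input B: C = (0.81·0.1396 + 0.028·3.53) / 0.838 = 0.2529 mg/L.

0.253 mg/L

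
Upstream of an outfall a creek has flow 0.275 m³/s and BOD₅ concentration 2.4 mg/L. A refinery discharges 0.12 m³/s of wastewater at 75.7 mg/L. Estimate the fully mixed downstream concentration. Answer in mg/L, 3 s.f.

By mass balance at complete mixing, C = (0.12·75.7 + 0.275·2.4) / (0.12 + 0.275) = 9.744/0.395 = 24.67 mg/L.

24.7 mg/L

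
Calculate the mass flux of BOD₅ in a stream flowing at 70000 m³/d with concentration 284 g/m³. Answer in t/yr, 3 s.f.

7260 t/yr

70000 m³/d = 0.8102 m³/s.
Mass flux = Q·C = 0.8102 m³/s × 284 g/m³ = 230.1 g/s.
= 230.1 g/s × 31.56 = 7261 t/yr.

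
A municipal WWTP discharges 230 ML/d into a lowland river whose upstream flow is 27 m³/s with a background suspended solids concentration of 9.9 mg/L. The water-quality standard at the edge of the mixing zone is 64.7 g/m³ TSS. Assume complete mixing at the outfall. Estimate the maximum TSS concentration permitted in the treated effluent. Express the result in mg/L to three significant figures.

230 ML/d = 2.662 m³/s.
Mass balance: 64.7·29.66 = 2.662·Cₑ + 27·9.9.
Cₑ = (1919 − 267.3) / 2.662 = 620.5 mg/L.

621 mg/L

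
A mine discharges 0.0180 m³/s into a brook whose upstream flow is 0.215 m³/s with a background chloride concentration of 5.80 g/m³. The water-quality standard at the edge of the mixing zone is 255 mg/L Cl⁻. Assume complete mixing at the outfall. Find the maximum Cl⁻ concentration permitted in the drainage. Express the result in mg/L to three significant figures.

Mass balance: 255·0.233 = 0.018·Cₑ + 0.215·5.8.
Cₑ = (59.41 − 1.247) / 0.018 = 3232 mg/L.

3230 mg/L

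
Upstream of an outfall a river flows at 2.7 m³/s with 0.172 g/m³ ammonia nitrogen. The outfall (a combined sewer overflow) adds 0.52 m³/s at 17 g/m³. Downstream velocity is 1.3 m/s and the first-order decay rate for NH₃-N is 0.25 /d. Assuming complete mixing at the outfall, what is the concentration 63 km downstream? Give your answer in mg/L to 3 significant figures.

After complete mixing, C₀ = (0.52·17 + 2.7·0.172) / 3.22 = 2.89 mg/L.
Travel time t = 6.3e+04 m / 1.3 m/s = 4.846e+04 s = 0.5609 d.
C = 2.89·exp(−0.25·0.5609) = 2.89·0.8692 = 2.512 mg/L.

2.51 mg/L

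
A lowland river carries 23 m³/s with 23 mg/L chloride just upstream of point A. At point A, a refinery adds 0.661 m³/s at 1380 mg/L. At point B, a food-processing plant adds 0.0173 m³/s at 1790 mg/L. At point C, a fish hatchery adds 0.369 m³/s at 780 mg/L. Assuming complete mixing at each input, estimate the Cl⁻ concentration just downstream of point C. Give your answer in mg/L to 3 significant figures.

73.2 mg/L

After input A: C = (23·23 + 0.661·1380) / 23.66 = 60.91 mg/L.
After input B: C = (23.66·60.91 + 0.0173·1790) / 23.68 = 62.17 mg/L.
After input C: C = (23.68·62.17 + 0.369·780) / 24.05 = 73.19 mg/L.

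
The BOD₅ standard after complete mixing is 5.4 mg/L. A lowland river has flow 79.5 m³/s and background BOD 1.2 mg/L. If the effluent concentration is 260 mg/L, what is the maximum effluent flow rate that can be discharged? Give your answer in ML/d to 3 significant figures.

Mass balance at complete mixing: C_std·(Q_w + Q_r) = Q_w·C_e + Q_r·C_b.
Rearranging, Q_w = Q_r·(C_std − C_b)/(C_e − C_std) = 79.5·(5.4 − 1.2) / (260 − 5.4) = 1.311 m³/s.
= 113.3 ML/d.

113 ML/d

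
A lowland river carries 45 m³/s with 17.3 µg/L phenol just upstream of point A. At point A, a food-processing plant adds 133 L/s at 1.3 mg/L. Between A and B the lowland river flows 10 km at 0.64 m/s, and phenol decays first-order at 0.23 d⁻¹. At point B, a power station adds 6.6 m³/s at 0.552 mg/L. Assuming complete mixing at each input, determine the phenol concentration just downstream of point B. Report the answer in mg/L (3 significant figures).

0.0881 mg/L

17.3 µg/L = 0.0173 mg/L.
133 L/s = 0.133 m³/s.
After input A: C = (45·0.0173 + 0.133·1.3) / 45.13 = 0.02108 mg/L.
Over the 10 km reach to input B (t = 1.562e+04 s = 0.1808 d), decay gives C = 0.02108·exp(−0.23·0.1808) = 0.02022 mg/L.
After input B: C = (45.13·0.02022 + 6.6·0.552) / 51.73 = 0.08806 mg/L.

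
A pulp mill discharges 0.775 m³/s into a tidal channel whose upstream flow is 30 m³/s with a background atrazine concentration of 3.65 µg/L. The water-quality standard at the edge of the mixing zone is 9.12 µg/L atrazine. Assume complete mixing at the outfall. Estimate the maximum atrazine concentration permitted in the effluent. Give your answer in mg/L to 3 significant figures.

0.221 mg/L

3.65 µg/L = 0.00365 mg/L.
9.12 µg/L = 0.00912 mg/L.
Mass balance: 0.00912·30.77 = 0.775·Cₑ + 30·0.00365.
Cₑ = (0.2807 − 0.1095) / 0.775 = 0.2209 mg/L.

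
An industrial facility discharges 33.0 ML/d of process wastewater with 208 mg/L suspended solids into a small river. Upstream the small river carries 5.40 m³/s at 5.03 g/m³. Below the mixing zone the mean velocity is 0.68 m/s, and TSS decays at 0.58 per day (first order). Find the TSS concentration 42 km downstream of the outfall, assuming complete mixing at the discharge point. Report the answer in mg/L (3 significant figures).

33.0 ML/d = 0.3819 m³/s.
After complete mixing, C₀ = (0.3819·208 + 5.4·5.03) / 5.782 = 18.44 mg/L.
Travel time t = 4.2e+04 m / 0.68 m/s = 6.176e+04 s = 0.7149 d.
C = 18.44·exp(−0.58·0.7149) = 18.44·0.6606 = 12.18 mg/L.

12.2 mg/L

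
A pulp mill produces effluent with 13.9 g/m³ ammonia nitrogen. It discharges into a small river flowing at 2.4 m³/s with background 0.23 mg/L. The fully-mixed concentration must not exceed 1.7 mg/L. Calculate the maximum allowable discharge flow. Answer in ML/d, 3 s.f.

Mass balance at complete mixing: C_std·(Q_w + Q_r) = Q_w·C_e + Q_r·C_b.
Rearranging, Q_w = Q_r·(C_std − C_b)/(C_e − C_std) = 2.4·(1.7 − 0.23) / (13.9 − 1.7) = 0.2892 m³/s.
= 24.99 ML/d.

25.0 ML/d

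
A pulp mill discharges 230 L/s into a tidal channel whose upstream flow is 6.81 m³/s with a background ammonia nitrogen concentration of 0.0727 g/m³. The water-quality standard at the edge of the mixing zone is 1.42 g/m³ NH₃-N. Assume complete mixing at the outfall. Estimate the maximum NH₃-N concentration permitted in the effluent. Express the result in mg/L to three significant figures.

41.3 mg/L

230 L/s = 0.23 m³/s.
Mass balance: 1.42·7.04 = 0.23·Cₑ + 6.81·0.0727.
Cₑ = (9.997 − 0.4951) / 0.23 = 41.31 mg/L.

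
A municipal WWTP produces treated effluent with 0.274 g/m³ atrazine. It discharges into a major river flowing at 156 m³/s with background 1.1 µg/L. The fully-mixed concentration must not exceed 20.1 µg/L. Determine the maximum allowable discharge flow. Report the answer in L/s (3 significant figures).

1.1 µg/L = 0.0011 mg/L.
20.1 µg/L = 0.0201 mg/L.
Mass balance at complete mixing: C_std·(Q_w + Q_r) = Q_w·C_e + Q_r·C_b.
Rearranging, Q_w = Q_r·(C_std − C_b)/(C_e − C_std) = 156·(0.0201 − 0.0011) / (0.274 − 0.0201) = 11.67 m³/s.
= 1.167e+04 L/s.

11700 L/s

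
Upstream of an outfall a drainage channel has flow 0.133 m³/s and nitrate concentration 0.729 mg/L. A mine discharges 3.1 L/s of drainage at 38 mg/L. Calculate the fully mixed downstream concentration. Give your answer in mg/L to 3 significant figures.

1.58 mg/L

3.1 L/s = 0.0031 m³/s.
Conservation of mass across the mixing zone: C = (0.0031·38 + 0.133·0.729) / (0.0031 + 0.133) = 0.2148/0.1361 = 1.578 mg/L.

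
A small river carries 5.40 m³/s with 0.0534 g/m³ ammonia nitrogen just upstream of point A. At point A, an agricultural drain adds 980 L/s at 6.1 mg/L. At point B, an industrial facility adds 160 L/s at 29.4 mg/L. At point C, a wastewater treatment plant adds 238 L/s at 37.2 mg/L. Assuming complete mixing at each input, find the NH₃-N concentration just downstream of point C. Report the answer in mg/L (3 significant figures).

2.92 mg/L

980 L/s = 0.98 m³/s.
After input A: C = (5.4·0.0534 + 0.98·6.1) / 6.38 = 0.9822 mg/L.
160 L/s = 0.16 m³/s.
After input B: C = (6.38·0.9822 + 0.16·29.4) / 6.54 = 1.677 mg/L.
238 L/s = 0.238 m³/s.
After input C: C = (6.54·1.677 + 0.238·37.2) / 6.778 = 2.925 mg/L.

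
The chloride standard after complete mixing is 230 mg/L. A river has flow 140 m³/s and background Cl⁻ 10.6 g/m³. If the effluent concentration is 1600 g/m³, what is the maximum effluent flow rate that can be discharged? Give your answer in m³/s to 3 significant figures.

Mass balance at complete mixing: C_std·(Q_w + Q_r) = Q_w·C_e + Q_r·C_b.
Rearranging, Q_w = Q_r·(C_std − C_b)/(C_e − C_std) = 140·(230 − 10.6) / (1600 − 230) = 22.42 m³/s.

22.4 m³/s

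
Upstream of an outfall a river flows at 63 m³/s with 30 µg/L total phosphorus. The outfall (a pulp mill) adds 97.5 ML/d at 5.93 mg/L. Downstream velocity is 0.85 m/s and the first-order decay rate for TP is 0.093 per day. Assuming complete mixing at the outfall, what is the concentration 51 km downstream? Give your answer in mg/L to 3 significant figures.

0.125 mg/L

97.5 ML/d = 1.128 m³/s.
30 µg/L = 0.03 mg/L.
After complete mixing, C₀ = (1.128·5.93 + 63·0.03) / 64.13 = 0.1338 mg/L.
Travel time t = 5.1e+04 m / 0.85 m/s = 6e+04 s = 0.6944 d.
C = 0.1338·exp(−0.093·0.6944) = 0.1338·0.9375 = 0.1255 mg/L.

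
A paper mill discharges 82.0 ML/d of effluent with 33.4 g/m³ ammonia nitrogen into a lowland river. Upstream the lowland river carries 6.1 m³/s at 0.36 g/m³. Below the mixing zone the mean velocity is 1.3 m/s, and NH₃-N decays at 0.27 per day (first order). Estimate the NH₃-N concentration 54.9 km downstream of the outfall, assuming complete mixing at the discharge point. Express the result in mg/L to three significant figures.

4.21 mg/L

82.0 ML/d = 0.9491 m³/s.
After complete mixing, C₀ = (0.9491·33.4 + 6.1·0.36) / 7.049 = 4.808 mg/L.
Travel time t = 5.49e+04 m / 1.3 m/s = 4.223e+04 s = 0.4888 d.
C = 4.808·exp(−0.27·0.4888) = 4.808·0.8764 = 4.214 mg/L.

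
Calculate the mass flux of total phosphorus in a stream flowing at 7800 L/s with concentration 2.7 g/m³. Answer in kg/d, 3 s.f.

7800 L/s = 7.8 m³/s.
Mass flux = Q·C = 7.8 m³/s × 2.7 g/m³ = 21.06 g/s.
= 21.06 g/s × 86.4 = 1820 kg/d.

1820 kg/d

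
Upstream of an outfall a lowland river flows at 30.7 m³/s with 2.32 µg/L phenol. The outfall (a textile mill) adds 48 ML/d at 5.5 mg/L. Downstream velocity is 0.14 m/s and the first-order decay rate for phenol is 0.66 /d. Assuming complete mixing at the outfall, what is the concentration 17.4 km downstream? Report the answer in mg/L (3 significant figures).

0.0387 mg/L

48 ML/d = 0.5556 m³/s.
2.32 µg/L = 0.00232 mg/L.
After complete mixing, C₀ = (0.5556·5.5 + 30.7·0.00232) / 31.26 = 0.1 mg/L.
Travel time t = 1.74e+04 m / 0.14 m/s = 1.243e+05 s = 1.438 d.
C = 0.1·exp(−0.66·1.438) = 0.1·0.387 = 0.03871 mg/L.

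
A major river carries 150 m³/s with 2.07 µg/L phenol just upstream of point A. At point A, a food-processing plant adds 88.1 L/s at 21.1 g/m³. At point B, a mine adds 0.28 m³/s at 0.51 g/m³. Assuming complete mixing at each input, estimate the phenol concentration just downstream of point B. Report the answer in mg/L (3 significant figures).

2.07 µg/L = 0.00207 mg/L.
88.1 L/s = 0.0881 m³/s.
After input A: C = (150·0.00207 + 0.0881·21.1) / 150.1 = 0.01445 mg/L.
After input B: C = (150.1·0.01445 + 0.28·0.51) / 150.4 = 0.01538 mg/L.

0.0154 mg/L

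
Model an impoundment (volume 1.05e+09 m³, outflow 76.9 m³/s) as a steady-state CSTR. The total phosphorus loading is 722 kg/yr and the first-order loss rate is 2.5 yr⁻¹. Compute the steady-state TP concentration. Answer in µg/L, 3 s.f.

0.143 µg/L

Outflow Q = 76.9 m³/s × 3.156e+07 s/yr = 2.427e+09 m³/yr.
Steady-state CSTR mass balance: W = Q·C + k·V·C, so C = W/(Q + kV).
Q + kV = 2.427e+09 + 2.5·1.05e+09 = 5.052e+09 m³/yr.
C = 722/5.052e+09 = 1.429e-07 kg/m³ = 0.0001429 mg/L = 0.1429 µg/L.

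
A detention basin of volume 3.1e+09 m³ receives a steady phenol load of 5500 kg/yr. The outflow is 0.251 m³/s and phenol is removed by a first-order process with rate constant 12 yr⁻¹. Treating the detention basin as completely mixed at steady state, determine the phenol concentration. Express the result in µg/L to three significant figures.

Outflow Q = 0.251 m³/s × 3.156e+07 s/yr = 7.921e+06 m³/yr.
Steady-state CSTR mass balance: W = Q·C + k·V·C, so C = W/(Q + kV).
Q + kV = 7.921e+06 + 12·3.1e+09 = 3.721e+10 m³/yr.
C = 5500/3.721e+10 = 1.478e-07 kg/m³ = 0.0001478 mg/L = 0.1478 µg/L.

0.148 µg/L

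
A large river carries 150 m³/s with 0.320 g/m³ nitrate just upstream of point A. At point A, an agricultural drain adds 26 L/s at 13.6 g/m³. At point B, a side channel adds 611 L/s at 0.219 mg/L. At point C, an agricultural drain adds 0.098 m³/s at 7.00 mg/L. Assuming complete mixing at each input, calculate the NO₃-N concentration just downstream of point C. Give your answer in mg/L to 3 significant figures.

26 L/s = 0.026 m³/s.
After input A: C = (150·0.32 + 0.026·13.6) / 150 = 0.3223 mg/L.
611 L/s = 0.611 m³/s.
After input B: C = (150·0.3223 + 0.611·0.219) / 150.6 = 0.3219 mg/L.
After input C: C = (150.6·0.3219 + 0.098·7) / 150.7 = 0.3262 mg/L.

0.326 mg/L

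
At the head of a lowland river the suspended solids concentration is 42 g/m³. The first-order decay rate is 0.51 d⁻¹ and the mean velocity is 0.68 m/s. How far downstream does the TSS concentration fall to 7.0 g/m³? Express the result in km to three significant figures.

From C = C₀·e^(−kt), t = ln(C₀/C)/k = ln(42/7.0)/0.51 = 1.792/0.51 = 3.513 d.
Distance = v·t = 0.68 m/s × 3.035e+05 s = 2.064e+05 m = 206.4 km.

206 km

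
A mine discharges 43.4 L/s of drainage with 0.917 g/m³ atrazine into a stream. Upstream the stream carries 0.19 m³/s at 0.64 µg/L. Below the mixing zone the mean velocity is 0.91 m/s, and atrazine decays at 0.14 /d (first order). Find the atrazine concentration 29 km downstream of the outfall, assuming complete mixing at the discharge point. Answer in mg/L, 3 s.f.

43.4 L/s = 0.0434 m³/s.
0.64 µg/L = 0.00064 mg/L.
After complete mixing, C₀ = (0.0434·0.917 + 0.19·0.00064) / 0.2334 = 0.171 mg/L.
Travel time t = 2.9e+04 m / 0.91 m/s = 3.187e+04 s = 0.3688 d.
C = 0.171·exp(−0.14·0.3688) = 0.171·0.9497 = 0.1624 mg/L.

0.162 mg/L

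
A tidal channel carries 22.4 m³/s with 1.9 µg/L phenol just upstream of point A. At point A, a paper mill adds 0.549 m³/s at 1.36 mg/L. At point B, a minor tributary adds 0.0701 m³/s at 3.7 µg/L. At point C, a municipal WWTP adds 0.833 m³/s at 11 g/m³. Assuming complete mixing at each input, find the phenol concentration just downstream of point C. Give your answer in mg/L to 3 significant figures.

0.417 mg/L

1.9 µg/L = 0.0019 mg/L.
After input A: C = (22.4·0.0019 + 0.549·1.36) / 22.95 = 0.03439 mg/L.
3.7 µg/L = 0.0037 mg/L.
After input B: C = (22.95·0.03439 + 0.0701·0.0037) / 23.02 = 0.0343 mg/L.
After input C: C = (23.02·0.0343 + 0.833·11) / 23.85 = 0.4173 mg/L.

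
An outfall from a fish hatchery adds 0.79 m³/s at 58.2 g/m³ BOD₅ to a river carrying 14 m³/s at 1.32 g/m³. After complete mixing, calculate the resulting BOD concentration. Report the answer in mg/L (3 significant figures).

Flow-weighted mixing gives C = (0.79·58.2 + 14·1.32) / (0.79 + 14) = 64.46/14.79 = 4.358 mg/L.

4.36 mg/L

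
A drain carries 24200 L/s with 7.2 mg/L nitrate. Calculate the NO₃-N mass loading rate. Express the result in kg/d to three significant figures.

24200 L/s = 24.2 m³/s.
Mass flux = Q·C = 24.2 m³/s × 7.2 g/m³ = 174.2 g/s.
= 174.2 g/s × 86.4 = 1.505e+04 kg/d.

15100 kg/d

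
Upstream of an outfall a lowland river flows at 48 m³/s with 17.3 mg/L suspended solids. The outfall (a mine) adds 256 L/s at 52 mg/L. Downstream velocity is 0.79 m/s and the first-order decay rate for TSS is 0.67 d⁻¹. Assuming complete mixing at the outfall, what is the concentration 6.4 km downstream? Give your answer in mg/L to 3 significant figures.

16.4 mg/L

256 L/s = 0.256 m³/s.
After complete mixing, C₀ = (0.256·52 + 48·17.3) / 48.26 = 17.48 mg/L.
Travel time t = 6400 m / 0.79 m/s = 8101 s = 0.09376 d.
C = 17.48·exp(−0.67·0.09376) = 17.48·0.9391 = 16.42 mg/L.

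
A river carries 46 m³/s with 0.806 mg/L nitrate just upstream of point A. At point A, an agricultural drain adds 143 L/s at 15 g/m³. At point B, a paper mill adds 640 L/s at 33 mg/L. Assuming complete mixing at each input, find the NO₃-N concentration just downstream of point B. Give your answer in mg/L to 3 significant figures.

143 L/s = 0.143 m³/s.
After input A: C = (46·0.806 + 0.143·15) / 46.14 = 0.85 mg/L.
640 L/s = 0.64 m³/s.
After input B: C = (46.14·0.85 + 0.64·33) / 46.78 = 1.29 mg/L.

1.29 mg/L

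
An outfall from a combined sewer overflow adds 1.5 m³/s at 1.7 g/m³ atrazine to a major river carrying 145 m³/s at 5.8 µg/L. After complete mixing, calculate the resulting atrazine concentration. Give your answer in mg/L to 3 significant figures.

5.8 µg/L = 0.0058 mg/L.
Conservation of mass across the mixing zone: C = (1.5·1.7 + 145·0.0058) / (1.5 + 145) = 3.391/146.5 = 0.02315 mg/L.

0.0231 mg/L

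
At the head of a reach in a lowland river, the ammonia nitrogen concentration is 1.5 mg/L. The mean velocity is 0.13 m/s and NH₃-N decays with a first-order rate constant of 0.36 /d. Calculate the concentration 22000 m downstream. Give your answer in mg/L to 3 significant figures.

0.741 mg/L

Travel time t = 22000 m / 0.13 m/s = 2.2e+04/0.13 = 1.692e+05 s = 1.959 d.
First-order decay: C = 1.5·exp(−0.36·1.959) = 1.5·0.494 = 0.7411 mg/L.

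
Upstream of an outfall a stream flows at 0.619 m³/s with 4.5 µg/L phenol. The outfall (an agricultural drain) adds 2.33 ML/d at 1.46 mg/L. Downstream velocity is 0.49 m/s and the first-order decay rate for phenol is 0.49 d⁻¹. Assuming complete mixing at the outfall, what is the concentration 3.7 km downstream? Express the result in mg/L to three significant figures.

2.33 ML/d = 0.02697 m³/s.
4.5 µg/L = 0.0045 mg/L.
After complete mixing, C₀ = (0.02697·1.46 + 0.619·0.0045) / 0.646 = 0.06526 mg/L.
Travel time t = 3700 m / 0.49 m/s = 7551 s = 0.0874 d.
C = 0.06526·exp(−0.49·0.0874) = 0.06526·0.9581 = 0.06253 mg/L.

0.0625 mg/L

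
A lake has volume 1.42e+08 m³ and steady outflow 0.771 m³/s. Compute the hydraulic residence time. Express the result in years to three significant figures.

5.84 yr

Q = 0.771 m³/s × 3.156e+07 s/yr = 2.433e+07 m³/yr.
Hydraulic residence time τ = V/Q = 1.42e+08/2.433e+07 = 5.836 yr.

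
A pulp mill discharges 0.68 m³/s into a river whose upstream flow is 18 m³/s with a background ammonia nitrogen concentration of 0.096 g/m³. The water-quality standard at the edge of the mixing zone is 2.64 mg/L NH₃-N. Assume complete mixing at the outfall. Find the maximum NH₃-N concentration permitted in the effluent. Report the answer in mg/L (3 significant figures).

Mass balance: 2.64·18.68 = 0.68·Cₑ + 18·0.096.
Cₑ = (49.32 − 1.728) / 0.68 = 69.98 mg/L.

70.0 mg/L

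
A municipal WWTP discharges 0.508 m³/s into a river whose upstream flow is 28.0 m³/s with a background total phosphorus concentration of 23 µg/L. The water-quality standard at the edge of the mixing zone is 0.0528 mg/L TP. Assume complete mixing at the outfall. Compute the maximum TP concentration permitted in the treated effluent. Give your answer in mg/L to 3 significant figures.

23 µg/L = 0.023 mg/L.
Mass balance: 0.0528·28.51 = 0.508·Cₑ + 28·0.023.
Cₑ = (1.505 − 0.644) / 0.508 = 1.695 mg/L.

1.70 mg/L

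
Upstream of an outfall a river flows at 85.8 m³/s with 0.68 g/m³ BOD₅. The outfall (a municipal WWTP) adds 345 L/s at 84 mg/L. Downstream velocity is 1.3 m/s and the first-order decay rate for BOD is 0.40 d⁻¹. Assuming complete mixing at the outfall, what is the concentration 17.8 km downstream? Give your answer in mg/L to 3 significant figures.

0.951 mg/L

345 L/s = 0.345 m³/s.
After complete mixing, C₀ = (0.345·84 + 85.8·0.68) / 86.14 = 1.014 mg/L.
Travel time t = 1.78e+04 m / 1.3 m/s = 1.369e+04 s = 0.1585 d.
C = 1.014·exp(−0.40·0.1585) = 1.014·0.9386 = 0.9514 mg/L.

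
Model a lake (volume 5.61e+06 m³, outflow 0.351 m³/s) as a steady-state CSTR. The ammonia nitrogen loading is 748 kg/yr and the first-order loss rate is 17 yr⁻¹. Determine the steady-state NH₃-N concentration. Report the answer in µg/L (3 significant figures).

Outflow Q = 0.351 m³/s × 3.156e+07 s/yr = 1.108e+07 m³/yr.
Steady-state CSTR mass balance: W = Q·C + k·V·C, so C = W/(Q + kV).
Q + kV = 1.108e+07 + 17·5.61e+06 = 1.064e+08 m³/yr.
C = 748/1.064e+08 = 7.027e-06 kg/m³ = 0.007027 mg/L = 7.027 µg/L.

7.03 µg/L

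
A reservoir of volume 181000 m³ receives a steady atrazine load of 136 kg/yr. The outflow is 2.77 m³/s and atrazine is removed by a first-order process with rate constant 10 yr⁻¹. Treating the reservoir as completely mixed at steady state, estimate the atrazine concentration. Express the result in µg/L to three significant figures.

1.52 µg/L

Outflow Q = 2.77 m³/s × 3.156e+07 s/yr = 8.741e+07 m³/yr.
Steady-state CSTR mass balance: W = Q·C + k·V·C, so C = W/(Q + kV).
Q + kV = 8.741e+07 + 10·181000 = 8.922e+07 m³/yr.
C = 136/8.922e+07 = 1.524e-06 kg/m³ = 0.001524 mg/L = 1.524 µg/L.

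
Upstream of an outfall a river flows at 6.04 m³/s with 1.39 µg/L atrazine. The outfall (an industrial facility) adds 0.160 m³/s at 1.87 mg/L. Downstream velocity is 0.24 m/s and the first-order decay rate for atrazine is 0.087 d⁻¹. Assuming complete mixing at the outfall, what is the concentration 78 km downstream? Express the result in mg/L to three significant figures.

0.0358 mg/L

1.39 µg/L = 0.00139 mg/L.
After complete mixing, C₀ = (0.16·1.87 + 6.04·0.00139) / 6.2 = 0.04961 mg/L.
Travel time t = 7.8e+04 m / 0.24 m/s = 3.25e+05 s = 3.762 d.
C = 0.04961·exp(−0.087·3.762) = 0.04961·0.7209 = 0.03577 mg/L.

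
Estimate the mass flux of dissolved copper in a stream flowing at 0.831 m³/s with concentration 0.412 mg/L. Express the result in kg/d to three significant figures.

29.6 kg/d

Mass flux = Q·C = 0.831 m³/s × 0.412 g/m³ = 0.3424 g/s.
= 0.3424 g/s × 86.4 = 29.58 kg/d.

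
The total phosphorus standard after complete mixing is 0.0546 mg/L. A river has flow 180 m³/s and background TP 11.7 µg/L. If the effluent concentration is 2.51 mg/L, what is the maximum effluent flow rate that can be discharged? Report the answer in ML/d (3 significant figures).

272 ML/d

11.7 µg/L = 0.0117 mg/L.
Mass balance at complete mixing: C_std·(Q_w + Q_r) = Q_w·C_e + Q_r·C_b.
Rearranging, Q_w = Q_r·(C_std − C_b)/(C_e − C_std) = 180·(0.0546 − 0.0117) / (2.51 − 0.0546) = 3.145 m³/s.
= 271.7 ML/d.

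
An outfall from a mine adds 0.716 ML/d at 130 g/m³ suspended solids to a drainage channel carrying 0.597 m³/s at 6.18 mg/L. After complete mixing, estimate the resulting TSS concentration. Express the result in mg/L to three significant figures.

7.88 mg/L

0.716 ML/d = 0.008287 m³/s.
Conservation of mass across the mixing zone: C = (0.008287·130 + 0.597·6.18) / (0.008287 + 0.597) = 4.767/0.6053 = 7.875 mg/L.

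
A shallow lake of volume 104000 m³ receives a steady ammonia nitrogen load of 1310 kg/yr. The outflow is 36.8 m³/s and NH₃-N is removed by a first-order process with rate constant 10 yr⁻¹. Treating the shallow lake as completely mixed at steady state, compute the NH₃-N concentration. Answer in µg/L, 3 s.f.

1.13 µg/L

Outflow Q = 36.8 m³/s × 3.156e+07 s/yr = 1.161e+09 m³/yr.
Steady-state CSTR mass balance: W = Q·C + k·V·C, so C = W/(Q + kV).
Q + kV = 1.161e+09 + 10·104000 = 1.162e+09 m³/yr.
C = 1310/1.162e+09 = 1.127e-06 kg/m³ = 0.001127 mg/L = 1.127 µg/L.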